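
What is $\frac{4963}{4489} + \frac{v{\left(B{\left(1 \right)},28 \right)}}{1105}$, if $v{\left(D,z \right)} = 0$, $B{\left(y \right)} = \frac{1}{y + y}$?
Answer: $\frac{4963}{4489} \approx 1.1056$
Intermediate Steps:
$B{\left(y \right)} = \frac{1}{2 y}$
$\frac{4963}{4489} + \frac{v{\left(B{\left(1 \right)},28 \right)}}{1105} = \frac{4963}{4489} + \frac{0}{1105} = 4963 \cdot \frac{1}{4489} + 0 \cdot \frac{1}{1105} = \frac{4963}{4489} + 0 = \frac{4963}{4489}$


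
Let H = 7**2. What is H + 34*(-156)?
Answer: -5255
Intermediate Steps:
H = 49
H + 34*(-156) = 49 + 34*(-156) = 49 - 5304 = -5255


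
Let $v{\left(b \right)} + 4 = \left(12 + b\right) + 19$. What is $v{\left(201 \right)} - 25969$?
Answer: $-25741$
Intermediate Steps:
$v{\left(b \right)} = 27 + b$ ($v{\left(b \right)} = -4 + \left(\left(12 + b\right) + 19\right) = -4 + \left(31 + b\right) = 27 + b$)
$v{\left(201 \right)} - 25969 = \left(27 + 201\right) - 25969 = 228 - 25969 = -25741$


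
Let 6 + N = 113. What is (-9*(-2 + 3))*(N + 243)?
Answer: -3150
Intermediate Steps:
N = 107 (N = -6 + 113 = 107)
(-9*(-2 + 3))*(N + 243) = (-9*(-2 + 3))*(107 + 243) = -9*1*350 = -9*350 = -3150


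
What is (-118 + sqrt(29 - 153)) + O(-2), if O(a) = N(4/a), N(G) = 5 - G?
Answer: -111 + 2*I*sqrt(31) ≈ -111.0 + 11.136*I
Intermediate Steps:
O(a) = 5 - 4/a
(-118 + sqrt(29 - 153)) + O(-2) = (-118 + sqrt(29 - 153)) + (5 - 4/(-2)) = (-118 + sqrt(-124)) + (5 - 4*(-1/2)) = (-118 + 2*I*sqrt(31)) + (5 + 2) = (-118 + 2*I*sqrt(31)) + 7 = -111 + 2*I*sqrt(31)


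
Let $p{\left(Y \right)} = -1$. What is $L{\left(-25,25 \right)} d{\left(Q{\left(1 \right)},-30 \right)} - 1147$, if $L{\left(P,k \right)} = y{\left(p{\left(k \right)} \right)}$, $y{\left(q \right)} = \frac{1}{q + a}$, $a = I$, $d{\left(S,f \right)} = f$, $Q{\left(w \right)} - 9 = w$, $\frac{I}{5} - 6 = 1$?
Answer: $- \frac{19514}{17} \approx -1147.9$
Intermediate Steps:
$I = 35$ ($I = 30 + 5 \cdot 1 = 30 + 5 = 35$)
$Q{\left(w \right)} = 9 + w$
$a = 35$
$y{\left(q \right)} = \frac{1}{35 + q}$ ($y{\left(q \right)} = \frac{1}{q + 35} = \frac{1}{35 + q}$)
$L{\left(P,k \right)} = \frac{1}{34}$ ($L{\left(P,k \right)} = \frac{1}{35 - 1} = \frac{1}{34}$)
$L{\left(-25,25 \right)} d{\left(Q{\left(1 \right)},-30 \right)} - 1147 = \frac{1}{34} \left(-30\right) - 1147 = - \frac{15}{17} - 1147 = - \frac{19514}{17}$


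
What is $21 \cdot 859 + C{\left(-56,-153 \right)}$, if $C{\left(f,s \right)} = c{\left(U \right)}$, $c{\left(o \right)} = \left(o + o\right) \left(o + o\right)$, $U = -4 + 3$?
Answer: $18043$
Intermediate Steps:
$U = -1$
$c{\left(o \right)} = 4 o^{2}$ ($c{\left(o \right)} = 2 o 2 o = 4 o^{2}$)
$C{\left(f,s \right)} = 4$ ($C{\left(f,s \right)} = 4 \left(-1\right)^{2} = 4 \cdot 1 = 4$)
$21 \cdot 859 + C{\left(-56,-153 \right)} = 21 \cdot 859 + 4 = 18039 + 4 = 18043$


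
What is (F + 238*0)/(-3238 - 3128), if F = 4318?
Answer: -2159/3183 ≈ -0.67829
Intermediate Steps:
(F + 238*0)/(-3238 - 3128) = (4318 + 238*0)/(-3238 - 3128) = (4318 + 0)/(-6366) = 4318*(-1/6366) = -2159/3183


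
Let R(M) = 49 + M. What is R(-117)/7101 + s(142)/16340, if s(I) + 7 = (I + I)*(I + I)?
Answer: 571577429/116030340 ≈ 4.9261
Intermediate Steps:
s(I) = -7 + 4*I**2 (s(I) = -7 + (I + I)*(I + I) = -7 + (2*I)*(2*I) = -7 + 4*I**2)
R(-117)/7101 + s(142)/16340 = (49 - 117)/7101 + (-7 + 4*142**2)/16340 = -68*1/7101 + (-7 + 4*20164)*(1/16340) = -68/7101 + (-7 + 80656)*(1/16340) = -68/7101 + 80649*(1/16340) = -68/7101 + 80649/16340 = 571577429/116030340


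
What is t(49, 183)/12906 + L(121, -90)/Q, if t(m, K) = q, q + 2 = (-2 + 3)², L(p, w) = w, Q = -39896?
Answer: 280411/128724444 ≈ 0.0021784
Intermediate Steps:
q = -1 (q = -2 + (-2 + 3)² = -2 + 1² = -2 + 1 = -1)
t(m, K) = -1
t(49, 183)/12906 + L(121, -90)/Q = -1/12906 - 90/(-39896) = -1*1/12906 - 90*(-1/39896) = -1/12906 + 45/19948 = 280411/128724444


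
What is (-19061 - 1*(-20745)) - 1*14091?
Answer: -12407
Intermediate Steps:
(-19061 - 1*(-20745)) - 1*14091 = (-19061 + 20745) - 14091 = 1684 - 14091 = -12407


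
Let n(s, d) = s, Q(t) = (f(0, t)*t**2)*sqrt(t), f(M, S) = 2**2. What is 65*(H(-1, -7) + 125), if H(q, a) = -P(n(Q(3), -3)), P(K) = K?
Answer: 8125 - 2340*sqrt(3) ≈ 4072.0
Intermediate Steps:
f(M, S) = 4
Q(t) = 4*t**(5/2) (Q(t) = (4*t**2)*sqrt(t) = 4*t**(5/2))
H(q, a) = -36*sqrt(3) (H(q, a) = -4*3**(5/2) = -4*9*sqrt(3) = -36*sqrt(3))
65*(H(-1, -7) + 125) = 65*(-36*sqrt(3) + 125) = 65*(125 - 36*sqrt(3)) = 8125 - 2340*sqrt(3)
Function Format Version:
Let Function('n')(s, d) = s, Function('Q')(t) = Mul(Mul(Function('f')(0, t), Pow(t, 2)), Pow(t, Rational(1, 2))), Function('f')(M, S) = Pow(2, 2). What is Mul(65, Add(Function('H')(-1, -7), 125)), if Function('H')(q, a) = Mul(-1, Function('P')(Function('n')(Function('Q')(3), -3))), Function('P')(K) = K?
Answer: Add(8125, Mul(-2340, Pow(3, Rational(1, 2)))) ≈ 4072.0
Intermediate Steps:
Function('f')(M, S) = 4
Function('Q')(t) = Mul(4, Pow(t, Rational(5, 2))) (Function('Q')(t) = Mul(Mul(4, Pow(t, 2)), Pow(t, Rational(1, 2))) = Mul(4, Pow(t, Rational(5, 2))))
Function('H')(q, a) = Mul(-36, Pow(3, Rational(1, 2))) (Function('H')(q, a) = Mul(-1, Mul(4, Pow(3, Rational(5, 2)))) = Mul(-1, Mul(4, Mul(9, Pow(3, Rational(1, 2))))) = Mul(-1, Mul(36, Pow(3, Rational(1, 2)))) = Mul(-36, Pow(3, Rational(1, 2))))
Mul(65, Add(Function('H')(-1, -7), 125)) = Mul(65, Add(Mul(-36, Pow(3, Rational(1, 2))), 125)) = Mul(65, Add(125, Mul(-36, Pow(3, Rational(1, 2))))) = Add(8125, Mul(-2340, Pow(3, Rational(1, 2))))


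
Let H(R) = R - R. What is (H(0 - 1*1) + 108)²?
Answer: 11664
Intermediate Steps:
H(R) = 0
(H(0 - 1*1) + 108)² = (0 + 108)² = 108² = 11664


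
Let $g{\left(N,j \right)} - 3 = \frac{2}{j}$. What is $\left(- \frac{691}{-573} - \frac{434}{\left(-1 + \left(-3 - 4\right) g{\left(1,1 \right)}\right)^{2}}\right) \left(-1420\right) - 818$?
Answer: $- \frac{63582751}{30942} \approx -2054.9$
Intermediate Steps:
$g{\left(N,j \right)} = 3 + \frac{2}{j}$
$\left(- \frac{691}{-573} - \frac{434}{\left(-1 + \left(-3 - 4\right) g{\left(1,1 \right)}\right)^{2}}\right) \left(-1420\right) - 818 = \left(- \frac{691}{-573} - \frac{434}{\left(-1 + \left(-3 - 4\right) \left(3 + \frac{2}{1}\right)\right)^{2}}\right) \left(-1420\right) - 818 = \left(\left(-691\right) \left(- \frac{1}{573}\right) - \frac{434}{\left(-1 - 7 \left(3 + 2 \cdot 1\right)\right)^{2}}\right) \left(-1420\right) - 818 = \left(\frac{691}{573} - \frac{434}{\left(-1 - 7 \left(3 + 2\right)\right)^{2}}\right) \left(-1420\right) - 818 = \left(\frac{691}{573} - \frac{434}{\left(-1 - 35\right)^{2}}\right) \left(-1420\right) - 818 = \left(\frac{691}{573} - \frac{434}{\left(-36\right)^{2}}\right) \left(-1420\right) - 818 = \left(\frac{691}{573} - \frac{434}{1296}\right) \left(-1420\right) - 818 = \left(\frac{691}{573} - \frac{217}{648}\right) \left(-1420\right) - 818 = \frac{107809}{123768} \left(-1420\right) - 818 = - \frac{38272195}{30942} - 818 = - \frac{63582751}{30942}$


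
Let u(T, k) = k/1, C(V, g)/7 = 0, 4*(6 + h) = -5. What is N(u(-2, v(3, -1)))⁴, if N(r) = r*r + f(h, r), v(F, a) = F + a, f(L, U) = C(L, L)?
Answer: 256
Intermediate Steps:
h = -29/4 (h = -6 + (¼)*(-5) = -6 - 5/4 = -29/4 ≈ -7.2500)
C(V, g) = 0 (C(V, g) = 7*0 = 0)
f(L, U) = 0
u(T, k) = k (u(T, k) = k*1 = k)
N(r) = r² (N(r) = r*r + 0 = r² + 0 = r²)
N(u(-2, v(3, -1)))⁴ = ((3 - 1)²)⁴ = (2²)⁴ = 4⁴ = 256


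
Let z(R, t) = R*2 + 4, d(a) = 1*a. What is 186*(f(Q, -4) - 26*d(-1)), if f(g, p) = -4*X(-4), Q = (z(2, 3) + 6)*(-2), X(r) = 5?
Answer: 1116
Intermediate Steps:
d(a) = a
z(R, t) = 4 + 2*R (z(R, t) = 2*R + 4 = 4 + 2*R)
Q = -28 (Q = ((4 + 2*2) + 6)*(-2) = ((4 + 4) + 6)*(-2) = (8 + 6)*(-2) = 14*(-2) = -28)
f(g, p) = -20 (f(g, p) = -4*5 = -20)
186*(f(Q, -4) - 26*d(-1)) = 186*(-20 - 26*(-1)) = 186*(-20 + 26) = 186*6 = 1116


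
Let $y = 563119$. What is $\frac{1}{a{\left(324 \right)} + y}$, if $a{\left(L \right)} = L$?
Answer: $\frac{1}{563443} \approx 1.7748 \cdot 10^{-6}$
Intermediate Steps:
$\frac{1}{a{\left(324 \right)} + y} = \frac{1}{324 + 563119} = \frac{1}{563443}$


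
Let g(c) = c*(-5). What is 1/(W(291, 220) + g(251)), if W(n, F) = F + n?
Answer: -1/744 ≈ -0.0013441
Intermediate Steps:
g(c) = -5*c
1/(W(291, 220) + g(251)) = 1/((220 + 291) - 5*251) = 1/(511 - 1255) = 1/(-744) = -1/744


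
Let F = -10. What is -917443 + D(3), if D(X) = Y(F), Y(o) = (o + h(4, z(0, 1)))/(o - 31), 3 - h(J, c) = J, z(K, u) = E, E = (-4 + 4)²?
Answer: -37615152/41 ≈ -9.1744e+5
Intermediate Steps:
E = 0 (E = 0² = 0)
z(K, u) = 0
h(J, c) = 3 - J
Y(o) = (-1 + o)/(-31 + o) (Y(o) = (o + (3 - 1*4))/(o - 31) = (o + (3 - 4))/(-31 + o) = (o - 1)/(-31 + o) = (-1 + o)/(-31 + o))
D(X) = 11/41 (D(X) = (-1 - 10)/(-31 - 10) = -11/(-41) = -1/41*(-11) = 11/41)
-917443 + D(3) = -917443 + 11/41 = -37615152/41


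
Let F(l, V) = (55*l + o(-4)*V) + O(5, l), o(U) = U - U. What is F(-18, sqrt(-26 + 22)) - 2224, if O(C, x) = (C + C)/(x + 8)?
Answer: -3215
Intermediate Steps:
o(U) = 0
O(C, x) = 2*C/(8 + x) (O(C, x) = (2*C)/(8 + x) = 2*C/(8 + x))
F(l, V) = 10/(8 + l) + 55*l (F(l, V) = (55*l + 0*V) + 2*5/(8 + l) = (55*l + 0) + 10/(8 + l) = 55*l + 10/(8 + l) = 10/(8 + l) + 55*l)
F(-18, sqrt(-26 + 22)) - 2224 = 5*(2 + 11*(-18)*(8 - 18))/(8 - 18) - 2224 = 5*(2 + 11*(-18)*(-10))/(-10) - 2224 = 5*(-1/10)*(2 + 1980) - 2224 = 5*(-1/10)*1982 - 2224 = -991 - 2224 = -3215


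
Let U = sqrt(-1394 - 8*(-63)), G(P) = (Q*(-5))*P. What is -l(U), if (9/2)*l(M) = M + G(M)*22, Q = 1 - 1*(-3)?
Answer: 878*I*sqrt(890)/9 ≈ 2910.4*I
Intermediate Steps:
Q = 4 (Q = 1 + 3 = 4)
G(P) = -20*P (G(P) = (4*(-5))*P = -20*P)
U = I*sqrt(890) (U = sqrt(-1394 + 504) = sqrt(-890) = I*sqrt(890) ≈ 29.833*I)
l(M) = -878*M/9 (l(M) = 2*(M - 20*M*22)/9 = 2*(M - 440*M)/9 = 2*(-439*M)/9 = -878*M/9)
-l(U) = -(-878)*I*sqrt(890)/9 = 878*I*sqrt(890)/9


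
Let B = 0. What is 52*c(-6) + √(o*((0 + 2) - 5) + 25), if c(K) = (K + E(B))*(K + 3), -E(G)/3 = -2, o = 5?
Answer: √10 ≈ 3.1623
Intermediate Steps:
E(G) = 6 (E(G) = -3*(-2) = 6)
c(K) = (3 + K)*(6 + K) (c(K) = (K + 6)*(K + 3) = (6 + K)*(3 + K) = (3 + K)*(6 + K))
52*c(-6) + √(o*((0 + 2) - 5) + 25) = 52*(18 + (-6)² + 9*(-6)) + √(5*((0 + 2) - 5) + 25) = 52*(18 + 36 - 54) + √(5*(2 - 5) + 25) = 52*0 + √(5*(-3) + 25) = 0 + √(-15 + 25) = 0 + √10 = √10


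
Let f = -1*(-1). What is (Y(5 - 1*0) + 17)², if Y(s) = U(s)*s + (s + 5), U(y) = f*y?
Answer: 2704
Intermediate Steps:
f = 1
U(y) = y (U(y) = 1*y = y)
Y(s) = 5 + s + s² (Y(s) = s*s + (s + 5) = s² + (5 + s) = 5 + s + s²)
(Y(5 - 1*0) + 17)² = ((5 + (5 - 1*0) + (5 - 1*0)²) + 17)² = ((5 + (5 + 0) + (5 + 0)²) + 17)² = ((5 + 5 + 5²) + 17)² = ((5 + 5 + 25) + 17)² = (35 + 17)² = 52² = 2704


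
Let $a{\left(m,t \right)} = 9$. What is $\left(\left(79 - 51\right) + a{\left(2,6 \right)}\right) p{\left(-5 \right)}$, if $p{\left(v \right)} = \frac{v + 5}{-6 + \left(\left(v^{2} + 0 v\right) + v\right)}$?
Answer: $0$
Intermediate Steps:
$p{\left(v \right)} = \frac{5 + v}{-6 + v + v^{2}}$ ($p{\left(v \right)} = \frac{5 + v}{-6 + \left(\left(v^{2} + 0\right) + v\right)} = \frac{5 + v}{-6 + \left(v^{2} + v\right)} = \frac{5 + v}{-6 + \left(v + v^{2}\right)} = \frac{5 + v}{-6 + v + v^{2}}$)
$\left(\left(79 - 51\right) + a{\left(2,6 \right)}\right) p{\left(-5 \right)} = \left(\left(79 - 51\right) + 9\right) \frac{5 - 5}{-6 - 5 + \left(-5\right)^{2}} = \left(\left(79 - 51\right) + 9\right) \frac{1}{-6 - 5 + 25} \cdot 0 = \left(28 + 9\right) \frac{1}{14} \cdot 0 = 37 \cdot \frac{1}{14} \cdot 0 = 37 \cdot 0 = 0$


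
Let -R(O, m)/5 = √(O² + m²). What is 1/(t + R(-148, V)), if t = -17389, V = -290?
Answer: -17389/299727221 + 10*√26501/299727221 ≈ -5.2585e-5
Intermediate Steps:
R(O, m) = -5*√(O² + m²)
1/(t + R(-148, V)) = 1/(-17389 - 5*√((-148)² + (-290)²)) = 1/(-17389 - 5*√(21904 + 84100)) = 1/(-17389 - 10*√26501)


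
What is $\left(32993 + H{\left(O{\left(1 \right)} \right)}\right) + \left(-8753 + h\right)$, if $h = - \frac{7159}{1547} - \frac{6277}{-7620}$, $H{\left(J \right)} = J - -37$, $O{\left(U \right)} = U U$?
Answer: $\frac{286147621859}{11788140} \approx 24274.0$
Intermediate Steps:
$O{\left(U \right)} = U^{2}$
$H{\left(J \right)} = 37 + J$ ($H{\left(J \right)} = J + 37 = 37 + J$)
$h = - \frac{44841061}{11788140}$ ($h = \left(-7159\right) \frac{1}{1547} - - \frac{6277}{7620} = - \frac{7159}{1547} + \frac{6277}{7620} = - \frac{44841061}{11788140} \approx -3.8039$)
$\left(32993 + H{\left(O{\left(1 \right)} \right)}\right) + \left(-8753 + h\right) = \left(32993 + \left(37 + 1^{2}\right)\right) - \frac{103226430481}{11788140} = \left(32993 + \left(37 + 1\right)\right) - \frac{103226430481}{11788140} = \left(32993 + 38\right) - \frac{103226430481}{11788140} = 33031 - \frac{103226430481}{11788140} = \frac{286147621859}{11788140}$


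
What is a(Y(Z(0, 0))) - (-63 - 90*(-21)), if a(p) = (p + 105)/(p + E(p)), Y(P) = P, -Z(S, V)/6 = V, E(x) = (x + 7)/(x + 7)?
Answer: -1722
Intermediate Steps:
E(x) = 1 (E(x) = (7 + x)/(7 + x) = 1)
Z(S, V) = -6*V
a(p) = (105 + p)/(1 + p) (a(p) = (p + 105)/(p + 1) = (105 + p)/(1 + p))
a(Y(Z(0, 0))) - (-63 - 90*(-21)) = (105 - 6*0)/(1 - 6*0) - (-63 - 90*(-21)) = (105 + 0)/(1 + 0) - (-63 + 1890) = 105/1 - 1*1827 = 1*105 - 1827 = 105 - 1827 = -1722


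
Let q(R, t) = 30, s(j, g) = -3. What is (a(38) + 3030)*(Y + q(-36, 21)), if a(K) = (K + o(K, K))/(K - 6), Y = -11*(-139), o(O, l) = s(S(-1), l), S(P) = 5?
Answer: 151215205/32 ≈ 4.7255e+6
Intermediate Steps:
o(O, l) = -3
Y = 1529
a(K) = (-3 + K)/(-6 + K) (a(K) = (K - 3)/(K - 6) = (-3 + K)/(-6 + K))
(a(38) + 3030)*(Y + q(-36, 21)) = ((-3 + 38)/(-6 + 38) + 3030)*(1529 + 30) = (35/32 + 3030)*1559 = (96995/32)*1559 = 151215205/32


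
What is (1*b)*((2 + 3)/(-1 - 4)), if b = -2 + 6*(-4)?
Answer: 26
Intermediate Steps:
b = -26 (b = -2 - 24 = -26)
(1*b)*((2 + 3)/(-1 - 4)) = (1*(-26))*((2 + 3)/(-1 - 4)) = -130/(-5) = -130*(-1)/5 = -26*(-1) = 26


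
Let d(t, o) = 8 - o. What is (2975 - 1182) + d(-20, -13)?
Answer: 1814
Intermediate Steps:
(2975 - 1182) + d(-20, -13) = (2975 - 1182) + (8 - 1*(-13)) = 1793 + (8 + 13) = 1793 + 21 = 1814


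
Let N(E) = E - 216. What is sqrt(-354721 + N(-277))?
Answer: I*sqrt(355214) ≈ 596.0*I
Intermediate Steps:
N(E) = -216 + E
sqrt(-354721 + N(-277)) = sqrt(-354721 + (-216 - 277)) = sqrt(-354721 - 493) = sqrt(-355214) = I*sqrt(355214)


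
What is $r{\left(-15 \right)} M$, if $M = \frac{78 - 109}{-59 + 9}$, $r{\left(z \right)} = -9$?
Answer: $- \frac{279}{50} \approx -5.58$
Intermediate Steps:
$M = \frac{31}{50}$ ($M = - \frac{31}{-50} = \left(-31\right) \left(- \frac{1}{50}\right) = \frac{31}{50} \approx 0.62$)
$r{\left(-15 \right)} M = \left(-9\right) \frac{31}{50} = - \frac{279}{50}$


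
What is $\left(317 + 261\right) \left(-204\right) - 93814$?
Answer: $-211726$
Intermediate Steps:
$\left(317 + 261\right) \left(-204\right) - 93814 = 578 \left(-204\right) - 93814 = -117912 - 93814 = -211726$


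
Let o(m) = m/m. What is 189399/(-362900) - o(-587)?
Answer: -552299/362900 ≈ -1.5219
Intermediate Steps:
o(m) = 1
189399/(-362900) - o(-587) = 189399/(-362900) - 1*1 = 189399*(-1/362900) - 1 = -189399/362900 - 1 = -552299/362900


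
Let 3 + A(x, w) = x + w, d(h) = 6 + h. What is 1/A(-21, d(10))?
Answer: -⅛ ≈ -0.12500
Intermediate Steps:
A(x, w) = -3 + w + x (A(x, w) = -3 + (x + w) = -3 + (w + x) = -3 + w + x)
1/A(-21, d(10)) = 1/(-3 + (6 + 10) - 21) = 1/(-3 + 16 - 21) = 1/(-8) = -⅛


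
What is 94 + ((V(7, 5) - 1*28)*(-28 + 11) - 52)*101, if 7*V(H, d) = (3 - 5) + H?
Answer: 291841/7 ≈ 41692.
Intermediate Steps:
V(H, d) = -2/7 + H/7 (V(H, d) = ((3 - 5) + H)/7 = (-2 + H)/7 = -2/7 + H/7)
94 + ((V(7, 5) - 1*28)*(-28 + 11) - 52)*101 = 94 + (((-2/7 + (⅐)*7) - 1*28)*(-28 + 11) - 52)*101 = 94 + (((-2/7 + 1) - 28)*(-17) - 52)*101 = 94 + ((5/7 - 28)*(-17) - 52)*101 = 94 + (-191/7*(-17) - 52)*101 = 94 + (3247/7 - 52)*101 = 94 + (2883/7)*101 = 94 + 291183/7 = 291841/7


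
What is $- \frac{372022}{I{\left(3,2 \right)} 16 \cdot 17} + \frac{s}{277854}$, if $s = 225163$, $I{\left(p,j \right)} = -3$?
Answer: $\frac{8629294483}{18894072} \approx 456.72$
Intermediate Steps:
$- \frac{372022}{I{\left(3,2 \right)} 16 \cdot 17} + \frac{s}{277854} = - \frac{372022}{\left(-3\right) 16 \cdot 17} + \frac{225163}{277854} = - \frac{372022}{\left(-48\right) 17} + 225163 \cdot \frac{1}{277854} = - \frac{372022}{-816} + \frac{225163}{277854} = \left(-372022\right) \left(- \frac{1}{816}\right) + \frac{225163}{277854} = \frac{186011}{408} + \frac{225163}{277854} = \frac{8629294483}{18894072}$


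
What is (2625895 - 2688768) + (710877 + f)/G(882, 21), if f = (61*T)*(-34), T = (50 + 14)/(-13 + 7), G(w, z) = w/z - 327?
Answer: -55955414/855 ≈ -65445.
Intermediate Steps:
G(w, z) = -327 + w/z
T = -32/3 (T = 64/(-6) = 64*(-1/6) = -32/3 ≈ -10.667)
f = 66368/3 (f = (61*(-32/3))*(-34) = -1952/3*(-34) = 66368/3 ≈ 22123.)
(2625895 - 2688768) + (710877 + f)/G(882, 21) = (2625895 - 2688768) + (710877 + 66368/3)/(-327 + 882/21) = -62873 + 2198999/(3*(-327 + 882*(1/21))) = -62873 + 2198999/(3*(-327 + 42)) = -62873 + (2198999/3)/(-285) = -62873 + (2198999/3)*(-1/285) = -62873 - 2198999/855 = -55955414/855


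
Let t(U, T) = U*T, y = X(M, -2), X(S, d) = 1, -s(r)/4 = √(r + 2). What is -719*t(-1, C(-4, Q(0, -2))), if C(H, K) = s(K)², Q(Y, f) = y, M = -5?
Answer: 34512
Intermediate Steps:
s(r) = -4*√(2 + r) (s(r) = -4*√(r + 2) = -4*√(2 + r))
y = 1
Q(Y, f) = 1
C(H, K) = 32 + 16*K (C(H, K) = (-4*√(2 + K))² = 32 + 16*K)
t(U, T) = T*U
-719*t(-1, C(-4, Q(0, -2))) = -719*(32 + 16*1)*(-1) = -719*(32 + 16)*(-1) = -34512*(-1) = -719*(-48) = 34512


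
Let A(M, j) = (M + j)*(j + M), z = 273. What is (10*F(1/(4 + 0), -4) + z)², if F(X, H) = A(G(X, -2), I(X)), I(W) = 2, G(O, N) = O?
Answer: 6702921/64 ≈ 1.0473e+5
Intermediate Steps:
A(M, j) = (M + j)² (A(M, j) = (M + j)*(M + j) = (M + j)²)
F(X, H) = (2 + X)² (F(X, H) = (X + 2)² = (2 + X)²)
(10*F(1/(4 + 0), -4) + z)² = (10*(2 + 1/(4 + 0))² + 273)² = (10*(2 + 1/4)² + 273)² = (10*(2 + ¼)² + 273)² = (10*(9/4)² + 273)² = (10*(81/16) + 273)² = (405/8 + 273)² = (2589/8)² = 6702921/64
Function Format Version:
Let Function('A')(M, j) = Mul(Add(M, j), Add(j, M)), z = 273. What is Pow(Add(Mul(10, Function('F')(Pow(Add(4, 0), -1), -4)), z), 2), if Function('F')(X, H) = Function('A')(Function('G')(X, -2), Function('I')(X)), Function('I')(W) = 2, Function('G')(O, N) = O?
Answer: Rational(6702921, 64) ≈ 1.0473e+5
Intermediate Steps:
Function('A')(M, j) = Pow(Add(M, j), 2) (Function('A')(M, j) = Mul(Add(M, j), Add(M, j)) = Pow(Add(M, j), 2))
Function('F')(X, H) = Pow(Add(2, X), 2) (Function('F')(X, H) = Pow(Add(X, 2), 2) = Pow(Add(2, X), 2))
Pow(Add(Mul(10, Function('F')(Pow(Add(4, 0), -1), -4)), z), 2) = Pow(Add(Mul(10, Pow(Add(2, Pow(Add(4, 0), -1)), 2)), 273), 2) = Pow(Add(Mul(10, Pow(Add(2, Pow(4, -1)), 2)), 273), 2) = Pow(Add(Mul(10, Pow(Add(2, Rational(1, 4)), 2)), 273), 2) = Pow(Add(Mul(10, Pow(Rational(9, 4), 2)), 273), 2) = Pow(Add(Mul(10, Rational(81, 16)), 273), 2) = Pow(Add(Rational(405, 8), 273), 2) = Pow(Rational(2589, 8), 2) = Rational(6702921, 64)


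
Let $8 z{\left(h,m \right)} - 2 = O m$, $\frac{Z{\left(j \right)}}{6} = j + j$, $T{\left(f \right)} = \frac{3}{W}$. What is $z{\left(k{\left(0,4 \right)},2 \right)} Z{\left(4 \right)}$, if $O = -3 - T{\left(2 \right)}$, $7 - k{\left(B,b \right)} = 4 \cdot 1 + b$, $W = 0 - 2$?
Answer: $-6$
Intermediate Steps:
$W = -2$ ($W = 0 - 2 = -2$)
$k{\left(B,b \right)} = 3 - b$ ($k{\left(B,b \right)} = 7 - \left(4 \cdot 1 + b\right) = 7 - \left(4 + b\right) = 3 - b$)
$T{\left(f \right)} = - \frac{3}{2}$ ($T{\left(f \right)} = \frac{3}{-2} = 3 \left(- \frac{1}{2}\right) = - \frac{3}{2}$)
$Z{\left(j \right)} = 12 j$ ($Z{\left(j \right)} = 6 \left(j + j\right) = 6 \cdot 2 j = 12 j$)
$O = - \frac{3}{2}$ ($O = -3 - - \frac{3}{2} = -3 + \frac{3}{2} = - \frac{3}{2} \approx -1.5$)
$z{\left(h,m \right)} = \frac{1}{4} - \frac{3 m}{16}$ ($z{\left(h,m \right)} = \frac{1}{4} + \frac{\left(- \frac{3}{2}\right) m}{8} = \frac{1}{4} - \frac{3 m}{16}$)
$z{\left(k{\left(0,4 \right)},2 \right)} Z{\left(4 \right)} = \left(\frac{1}{4} - \frac{3}{8}\right) 12 \cdot 4 = \left(\frac{1}{4} - \frac{3}{8}\right) 48 = \left(- \frac{1}{8}\right) 48 = -6$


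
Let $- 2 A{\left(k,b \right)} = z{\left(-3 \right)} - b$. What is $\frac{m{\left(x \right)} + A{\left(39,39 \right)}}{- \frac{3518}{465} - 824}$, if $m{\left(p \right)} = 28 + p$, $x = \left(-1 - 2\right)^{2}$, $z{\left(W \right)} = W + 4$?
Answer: $- \frac{13020}{193339} \approx -0.067343$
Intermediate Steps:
$z{\left(W \right)} = 4 + W$
$A{\left(k,b \right)} = - \frac{1}{2} + \frac{b}{2}$ ($A{\left(k,b \right)} = - \frac{\left(4 - 3\right) - b}{2} = - \frac{1 - b}{2} = - \frac{1}{2} + \frac{b}{2}$)
$x = 9$ ($x = \left(-3\right)^{2} = 9$)
$\frac{m{\left(x \right)} + A{\left(39,39 \right)}}{- \frac{3518}{465} - 824} = \frac{\left(28 + 9\right) + \left(- \frac{1}{2} + \frac{1}{2} \cdot 39\right)}{- \frac{3518}{465} - 824} = \frac{37 + \left(- \frac{1}{2} + \frac{39}{2}\right)}{\left(-3518\right) \frac{1}{465} - 824} = \frac{37 + 19}{- \frac{3518}{465} - 824} = \frac{56}{- \frac{386678}{465}} = 56 \left(- \frac{465}{386678}\right) = - \frac{13020}{193339}$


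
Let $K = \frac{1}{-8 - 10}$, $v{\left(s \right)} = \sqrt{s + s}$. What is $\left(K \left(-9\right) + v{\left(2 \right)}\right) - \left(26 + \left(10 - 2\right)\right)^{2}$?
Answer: $- \frac{2307}{2} \approx -1153.5$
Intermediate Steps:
$v{\left(s \right)} = \sqrt{2} \sqrt{s}$ ($v{\left(s \right)} = \sqrt{2 s} = \sqrt{2} \sqrt{s}$)
$K = - \frac{1}{18}$ ($K = \frac{1}{-18} = - \frac{1}{18} \approx -0.055556$)
$\left(K \left(-9\right) + v{\left(2 \right)}\right) - \left(26 + \left(10 - 2\right)\right)^{2} = \left(\left(- \frac{1}{18}\right) \left(-9\right) + \sqrt{2} \sqrt{2}\right) - \left(26 + \left(10 - 2\right)\right)^{2} = \left(\frac{1}{2} + 2\right) - \left(26 + \left(10 - 2\right)\right)^{2} = \frac{5}{2} - \left(26 + 8\right)^{2} = \frac{5}{2} - 34^{2} = \frac{5}{2} - 1156 = - \frac{2307}{2}$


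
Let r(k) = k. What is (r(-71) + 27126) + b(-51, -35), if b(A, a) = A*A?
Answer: 29656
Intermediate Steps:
b(A, a) = A²
(r(-71) + 27126) + b(-51, -35) = (-71 + 27126) + (-51)² = 27055 + 2601 = 29656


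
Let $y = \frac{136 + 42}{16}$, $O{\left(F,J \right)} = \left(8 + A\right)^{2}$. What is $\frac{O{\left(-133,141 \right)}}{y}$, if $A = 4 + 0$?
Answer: $\frac{1152}{89} \approx 12.944$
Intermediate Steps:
$A = 4$
$O{\left(F,J \right)} = 144$ ($O{\left(F,J \right)} = \left(8 + 4\right)^{2} = 12^{2} = 144$)
$y = \frac{89}{8}$ ($y = 178 \cdot \frac{1}{16} = \frac{89}{8} \approx 11.125$)
$\frac{O{\left(-133,141 \right)}}{y} = \frac{144}{\frac{89}{8}} = 144 \cdot \frac{8}{89} = \frac{1152}{89}$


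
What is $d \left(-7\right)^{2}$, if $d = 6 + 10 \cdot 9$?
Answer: $4704$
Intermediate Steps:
$d = 96$ ($d = 6 + 90 = 96$)
$d \left(-7\right)^{2} = 96 \left(-7\right)^{2} = 96 \cdot 49 = 4704$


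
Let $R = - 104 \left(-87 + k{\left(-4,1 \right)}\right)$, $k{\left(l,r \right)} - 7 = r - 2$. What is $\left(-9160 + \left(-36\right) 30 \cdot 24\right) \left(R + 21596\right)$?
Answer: $-1053101600$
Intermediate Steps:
$k{\left(l,r \right)} = 5 + r$ ($k{\left(l,r \right)} = 7 + \left(r - 2\right) = 7 + \left(-2 + r\right) = 5 + r$)
$R = 8424$ ($R = - 104 \left(-87 + \left(5 + 1\right)\right) = - 104 \left(-87 + 6\right) = \left(-104\right) \left(-81\right) = 8424$)
$\left(-9160 + \left(-36\right) 30 \cdot 24\right) \left(R + 21596\right) = \left(-9160 + \left(-36\right) 30 \cdot 24\right) \left(8424 + 21596\right) = \left(-9160 - 25920\right) 30020 = \left(-35080\right) 30020 = -1053101600$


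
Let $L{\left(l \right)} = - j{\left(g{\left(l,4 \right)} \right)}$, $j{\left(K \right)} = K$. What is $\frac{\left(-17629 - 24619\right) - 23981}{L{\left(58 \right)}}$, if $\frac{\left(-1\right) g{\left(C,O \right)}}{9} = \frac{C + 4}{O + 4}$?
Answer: $- \frac{264916}{279} \approx -949.52$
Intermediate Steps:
$g{\left(C,O \right)} = - \frac{9 \left(4 + C\right)}{4 + O}$ ($g{\left(C,O \right)} = - 9 \frac{C + 4}{O + 4} = - 9 \frac{4 + C}{4 + O} = - \frac{9 \left(4 + C\right)}{4 + O}$)
$L{\left(l \right)} = \frac{9}{2} + \frac{9 l}{8}$ ($L{\left(l \right)} = - \frac{9 \left(-4 - l\right)}{4 + 4} = - \frac{9 \left(-4 - l\right)}{8} = - (- \frac{9}{2} - \frac{9 l}{8}) = \frac{9}{2} + \frac{9 l}{8}$)
$\frac{\left(-17629 - 24619\right) - 23981}{L{\left(58 \right)}} = \frac{\left(-17629 - 24619\right) - 23981}{\frac{9}{2} + \frac{9}{8} \cdot 58} = \frac{-42248 - 23981}{\frac{9}{2} + \frac{261}{4}} = - \frac{66229}{\frac{279}{4}} = \left(-66229\right) \frac{4}{279} = - \frac{264916}{279}$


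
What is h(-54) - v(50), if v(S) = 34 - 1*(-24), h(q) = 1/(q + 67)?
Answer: -753/13 ≈ -57.923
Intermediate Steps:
h(q) = 1/(67 + q)
v(S) = 58 (v(S) = 34 + 24 = 58)
h(-54) - v(50) = 1/(67 - 54) - 1*58 = 1/13 - 58 = -753/13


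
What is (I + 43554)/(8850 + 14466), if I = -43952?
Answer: -199/11658 ≈ -0.017070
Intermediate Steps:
(I + 43554)/(8850 + 14466) = (-43952 + 43554)/(8850 + 14466) = -398/23316 = -398*1/23316 = -199/11658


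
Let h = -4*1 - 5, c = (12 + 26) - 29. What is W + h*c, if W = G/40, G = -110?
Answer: -335/4 ≈ -83.750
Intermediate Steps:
c = 9 (c = 38 - 29 = 9)
W = -11/4 (W = -110/40 = -110*1/40 = -11/4 ≈ -2.7500)
h = -9 (h = -4 - 5 = -9)
W + h*c = -11/4 - 9*9 = -11/4 - 81 = -335/4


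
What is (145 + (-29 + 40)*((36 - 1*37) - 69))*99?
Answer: -61875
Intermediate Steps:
(145 + (-29 + 40)*((36 - 1*37) - 69))*99 = (145 + 11*((36 - 37) - 69))*99 = (145 + 11*(-1 - 69))*99 = (145 + 11*(-70))*99 = (145 - 770)*99 = -625*99 = -61875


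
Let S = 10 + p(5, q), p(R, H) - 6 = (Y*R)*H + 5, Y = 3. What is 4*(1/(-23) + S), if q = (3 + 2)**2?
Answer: 36428/23 ≈ 1583.8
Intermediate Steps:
q = 25 (q = 5**2 = 25)
p(R, H) = 11 + 3*H*R (p(R, H) = 6 + ((3*R)*H + 5) = 6 + (3*H*R + 5) = 6 + (5 + 3*H*R) = 11 + 3*H*R)
S = 396 (S = 10 + (11 + 3*25*5) = 10 + (11 + 375) = 10 + 386 = 396)
4*(1/(-23) + S) = 4*(1/(-23) + 396) = 4*(-1/23 + 396) = 4*(9107/23) = 36428/23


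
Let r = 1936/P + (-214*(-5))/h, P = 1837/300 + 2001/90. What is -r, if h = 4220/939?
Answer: -1099821411/3589954 ≈ -306.36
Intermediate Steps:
P = 8507/300 (P = 1837*(1/300) + 2001*(1/90) = 1837/300 + 667/30 = 8507/300 ≈ 28.357)
h = 4220/939 (h = 4220*(1/939) = 4220/939 ≈ 4.4941)
r = 1099821411/3589954 (r = 1936/(8507/300) + (-214*(-5))/(4220/939) = 1936*(300/8507) + 1070*(939/4220) = 580800/8507 + 100473/422 = 1099821411/3589954 ≈ 306.36)
-r = -1*1099821411/3589954 = -1099821411/3589954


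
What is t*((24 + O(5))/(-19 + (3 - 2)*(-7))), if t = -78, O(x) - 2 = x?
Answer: 93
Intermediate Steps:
O(x) = 2 + x
t*((24 + O(5))/(-19 + (3 - 2)*(-7))) = -78*(24 + (2 + 5))/(-19 + (3 - 2)*(-7)) = -78*(24 + 7)/(-19 + 1*(-7)) = -2418/(-19 - 7) = -2418/(-26) = -2418*(-1)/26 = -78*(-31/26) = 93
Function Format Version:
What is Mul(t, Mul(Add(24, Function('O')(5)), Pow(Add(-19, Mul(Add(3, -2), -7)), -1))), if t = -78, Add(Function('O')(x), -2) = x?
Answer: 93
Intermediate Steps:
Function('O')(x) = Add(2, x)
Mul(t, Mul(Add(24, Function('O')(5)), Pow(Add(-19, Mul(Add(3, -2), -7)), -1))) = Mul(-78, Mul(Add(24, Add(2, 5)), Pow(Add(-19, Mul(Add(3, -2), -7)), -1))) = Mul(-78, Mul(Add(24, 7), Pow(Add(-19, Mul(1, -7)), -1))) = Mul(-78, Mul(31, Pow(Add(-19, -7), -1))) = Mul(-78, Mul(31, Pow(-26, -1))) = Mul(-78, Mul(31, Rational(-1, 26))) = Mul(-78, Rational(-31, 26)) = 93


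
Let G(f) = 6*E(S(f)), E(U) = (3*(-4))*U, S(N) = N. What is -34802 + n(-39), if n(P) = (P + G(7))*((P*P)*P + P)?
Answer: 32196592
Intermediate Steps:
E(U) = -12*U
G(f) = -72*f (G(f) = 6*(-12*f) = -72*f)
n(P) = (-504 + P)*(P + P³) (n(P) = (P - 72*7)*((P*P)*P + P) = (P - 504)*(P²*P + P) = (-504 + P)*(P³ + P) = (-504 + P)*(P + P³))
-34802 + n(-39) = -34802 - 39*(-504 - 39 + (-39)³ - 504*(-39)²) = -34802 - 39*(-504 - 39 - 59319 - 504*1521) = -34802 - 39*(-504 - 39 - 59319 - 766584) = -34802 - 39*(-826446) = -34802 + 32231394 = 32196592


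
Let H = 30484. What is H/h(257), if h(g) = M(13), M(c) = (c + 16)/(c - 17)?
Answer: -121936/29 ≈ -4204.7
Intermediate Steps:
M(c) = (16 + c)/(-17 + c)
h(g) = -29/4 (h(g) = (16 + 13)/(-17 + 13) = 29/(-4) = -¼*29 = -29/4)
H/h(257) = 30484/(-29/4) = 30484*(-4/29) = -121936/29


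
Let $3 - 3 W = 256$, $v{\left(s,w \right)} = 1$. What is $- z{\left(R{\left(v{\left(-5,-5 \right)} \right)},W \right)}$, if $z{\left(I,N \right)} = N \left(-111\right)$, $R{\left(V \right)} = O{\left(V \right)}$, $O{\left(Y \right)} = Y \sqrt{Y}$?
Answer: $-9361$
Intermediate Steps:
$O{\left(Y \right)} = Y^{\frac{3}{2}}$
$W = - \frac{253}{3}$ ($W = 1 - \frac{256}{3} = - \frac{253}{3} \approx -84.333$)
$R{\left(V \right)} = V^{\frac{3}{2}}$
$z{\left(I,N \right)} = - 111 N$
$- z{\left(R{\left(v{\left(-5,-5 \right)} \right)},W \right)} = - \frac{\left(-111\right) \left(-253\right)}{3} = \left(-1\right) 9361 = -9361$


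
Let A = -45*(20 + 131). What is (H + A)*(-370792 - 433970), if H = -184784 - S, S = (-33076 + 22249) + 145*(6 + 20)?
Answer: 148496293764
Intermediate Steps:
A = -6795 (A = -45*151 = -6795)
S = -7057 (S = -10827 + 145*26 = -10827 + 3770 = -7057)
H = -177727 (H = -184784 - 1*(-7057) = -184784 + 7057 = -177727)
(H + A)*(-370792 - 433970) = (-177727 - 6795)*(-370792 - 433970) = -184522*(-804762) = 148496293764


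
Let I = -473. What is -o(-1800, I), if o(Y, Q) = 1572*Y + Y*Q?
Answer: 1978200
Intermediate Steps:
o(Y, Q) = 1572*Y + Q*Y
-o(-1800, I) = -(-1800)*(1572 - 473) = -(-1800)*1099 = -1*(-1978200) = 1978200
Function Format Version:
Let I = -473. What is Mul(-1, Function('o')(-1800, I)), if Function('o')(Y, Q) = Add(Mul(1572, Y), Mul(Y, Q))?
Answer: 1978200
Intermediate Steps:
Function('o')(Y, Q) = Add(Mul(1572, Y), Mul(Q, Y))
Mul(-1, Function('o')(-1800, I)) = Mul(-1, Mul(-1800, Add(1572, -473))) = Mul(-1, Mul(-1800, 1099)) = Mul(-1, -1978200) = 1978200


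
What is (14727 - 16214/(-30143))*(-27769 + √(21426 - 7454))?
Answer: -12327552567575/30143 + 887864350*√3493/30143 ≈ -4.0723e+8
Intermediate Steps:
(14727 - 16214/(-30143))*(-27769 + √(21426 - 7454)) = (14727 - 16214*(-1/30143))*(-27769 + √13972) = (14727 + 16214/30143)*(-27769 + 2*√3493) = 443932175*(-27769 + 2*√3493)/30143 = -12327552567575/30143 + 887864350*√3493/30143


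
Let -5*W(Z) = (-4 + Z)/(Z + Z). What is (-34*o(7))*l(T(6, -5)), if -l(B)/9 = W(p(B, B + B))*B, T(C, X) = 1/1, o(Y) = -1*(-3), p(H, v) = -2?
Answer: -1377/5 ≈ -275.40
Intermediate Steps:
W(Z) = -(-4 + Z)/(10*Z) (W(Z) = -(-4 + Z)/(5*(Z + Z)) = -(-4 + Z)/(5*(2*Z)) = -(-4 + Z)*1/(2*Z)/5 = -(-4 + Z)/(10*Z))
o(Y) = 3
T(C, X) = 1
l(B) = 27*B/10 (l(B) = -9*(1/10)*(4 - 1*(-2))/(-2)*B = -9*(1/10)*(-1/2)*(4 + 2)*B = -9*(1/10)*(-1/2)*6*B = -(-27)*B/10 = 27*B/10)
(-34*o(7))*l(T(6, -5)) = (-34*3)*((27/10)*1) = -102*27/10 = -1377/5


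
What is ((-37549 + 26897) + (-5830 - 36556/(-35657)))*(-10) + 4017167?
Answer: 149116744899/35657 ≈ 4.1820e+6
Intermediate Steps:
((-37549 + 26897) + (-5830 - 36556/(-35657)))*(-10) + 4017167 = (-10652 + (-5830 - 36556*(-1)/35657))*(-10) + 4017167 = (-10652 + (-5830 - 1*(-36556/35657)))*(-10) + 4017167 = (-10652 + (-5830 + 36556/35657))*(-10) + 4017167 = (-10652 - 207843754/35657)*(-10) + 4017167 = -587662118/35657*(-10) + 4017167 = 5876621180/35657 + 4017167 = 149116744899/35657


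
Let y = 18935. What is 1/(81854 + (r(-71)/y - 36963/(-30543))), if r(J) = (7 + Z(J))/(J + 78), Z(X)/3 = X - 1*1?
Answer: 1349440645/110458745514946 ≈ 1.2217e-5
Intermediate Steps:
Z(X) = -3 + 3*X (Z(X) = 3*(X - 1*1) = 3*(X - 1) = 3*(-1 + X) = -3 + 3*X)
r(J) = (4 + 3*J)/(78 + J) (r(J) = (7 + (-3 + 3*J))/(J + 78) = (4 + 3*J)/(78 + J))
1/(81854 + (r(-71)/y - 36963/(-30543))) = 1/(81854 + (((4 + 3*(-71))/(78 - 71))/18935 - 36963/(-30543))) = 1/(81854 + (((4 - 213)/7)*(1/18935) - 36963*(-1/30543))) = 1/(81854 + (((1/7)*(-209))*(1/18935) + 12321/10181)) = 1/(81854 + (-209/7*1/18935 + 12321/10181)) = 1/(81854 + (-209/132545 + 12321/10181)) = 1/(81854 + 1630959116/1349440645) = 1/(110458745514946/1349440645) = 1349440645/110458745514946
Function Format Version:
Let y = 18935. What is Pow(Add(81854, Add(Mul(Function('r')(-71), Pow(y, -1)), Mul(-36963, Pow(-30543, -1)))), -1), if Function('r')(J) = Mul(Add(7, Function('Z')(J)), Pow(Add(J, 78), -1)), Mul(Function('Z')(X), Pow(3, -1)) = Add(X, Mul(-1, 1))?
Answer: Rational(1349440645, 110458745514946) ≈ 1.2217e-5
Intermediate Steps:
Function('Z')(X) = Add(-3, Mul(3, X)) (Function('Z')(X) = Mul(3, Add(X, Mul(-1, 1))) = Mul(3, Add(X, -1)) = Mul(3, Add(-1, X)) = Add(-3, Mul(3, X)))
Function('r')(J) = Mul(Pow(Add(78, J), -1), Add(4, Mul(3, J))) (Function('r')(J) = Mul(Add(7, Add(-3, Mul(3, J))), Pow(Add(J, 78), -1)) = Mul(Add(4, Mul(3, J)), Pow(Add(78, J), -1)) = Mul(Pow(Add(78, J), -1), Add(4, Mul(3, J))))
Pow(Add(81854, Add(Mul(Function('r')(-71), Pow(y, -1)), Mul(-36963, Pow(-30543, -1)))), -1) = Pow(Add(81854, Add(Mul(Mul(Pow(Add(78, -71), -1), Add(4, Mul(3, -71))), Pow(18935, -1)), Mul(-36963, Pow(-30543, -1)))), -1) = Pow(Add(81854, Add(Mul(Mul(Pow(7, -1), Add(4, -213)), Rational(1, 18935)), Mul(-36963, Rational(-1, 30543)))), -1) = Pow(Add(81854, Add(Mul(Mul(Rational(1, 7), -209), Rational(1, 18935)), Rational(12321, 10181))), -1) = Pow(Add(81854, Add(Mul(Rational(-209, 7), Rational(1, 18935)), Rational(12321, 10181))), -1) = Pow(Add(81854, Add(Rational(-209, 132545), Rational(12321, 10181))), -1) = Pow(Add(81854, Rational(1630959116, 1349440645)), -1) = Pow(Rational(110458745514946, 1349440645), -1) = Rational(1349440645, 110458745514946)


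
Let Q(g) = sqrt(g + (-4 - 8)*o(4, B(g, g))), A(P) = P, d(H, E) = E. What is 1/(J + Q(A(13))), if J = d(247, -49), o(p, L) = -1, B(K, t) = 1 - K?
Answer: -1/44 ≈ -0.022727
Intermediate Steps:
Q(g) = sqrt(12 + g) (Q(g) = sqrt(g + (-4 - 8)*(-1)) = sqrt(g - 12*(-1)) = sqrt(g + 12) = sqrt(12 + g))
J = -49
1/(J + Q(A(13))) = 1/(-49 + sqrt(12 + 13)) = 1/(-49 + sqrt(25)) = 1/(-49 + 5) = 1/(-44) = -1/44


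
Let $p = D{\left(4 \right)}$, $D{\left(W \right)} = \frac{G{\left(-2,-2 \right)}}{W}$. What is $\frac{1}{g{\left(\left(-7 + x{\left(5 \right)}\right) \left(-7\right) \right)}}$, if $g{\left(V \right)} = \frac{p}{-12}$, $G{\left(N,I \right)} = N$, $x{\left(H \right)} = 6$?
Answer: $24$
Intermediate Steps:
$D{\left(W \right)} = - \frac{2}{W}$
$p = - \frac{1}{2}$ ($p = - \frac{2}{4} = \left(-2\right) \frac{1}{4} = - \frac{1}{2} \approx -0.5$)
$g{\left(V \right)} = \frac{1}{24}$ ($g{\left(V \right)} = - \frac{1}{2 \left(-12\right)} = \left(- \frac{1}{2}\right) \left(- \frac{1}{12}\right) = \frac{1}{24}$)
$\frac{1}{g{\left(\left(-7 + x{\left(5 \right)}\right) \left(-7\right) \right)}} = \frac{1}{\frac{1}{24}} = 24$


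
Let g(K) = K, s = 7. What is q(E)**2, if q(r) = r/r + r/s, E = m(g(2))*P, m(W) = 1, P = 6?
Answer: 169/49 ≈ 3.4490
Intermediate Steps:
E = 6 (E = 1*6 = 6)
q(r) = 1 + r/7 (q(r) = r/r + r/7 = 1 + r*(1/7) = 1 + r/7)
q(E)**2 = (1 + (1/7)*6)**2 = (1 + 6/7)**2 = (13/7)**2 = 169/49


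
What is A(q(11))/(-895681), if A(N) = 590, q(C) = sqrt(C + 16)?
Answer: -590/895681 ≈ -0.00065872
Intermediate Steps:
q(C) = sqrt(16 + C)
A(q(11))/(-895681) = 590/(-895681) = 590*(-1/895681) = -590/895681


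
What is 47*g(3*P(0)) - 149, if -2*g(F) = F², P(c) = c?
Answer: -149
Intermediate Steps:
g(F) = -F²/2
47*g(3*P(0)) - 149 = 47*(-(3*0)²/2) - 149 = 47*(-½*0²) - 149 = 47*(-½*0) - 149 = 47*0 - 149 = 0 - 149 = -149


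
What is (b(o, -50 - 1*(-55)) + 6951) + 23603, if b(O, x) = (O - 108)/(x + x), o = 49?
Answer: 305481/10 ≈ 30548.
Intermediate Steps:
b(O, x) = (-108 + O)/(2*x) (b(O, x) = (-108 + O)/((2*x)) = (-108 + O)*(1/(2*x)) = (-108 + O)/(2*x))
(b(o, -50 - 1*(-55)) + 6951) + 23603 = ((-108 + 49)/(2*(-50 - 1*(-55))) + 6951) + 23603 = ((½)*(-59)/(-50 + 55) + 6951) + 23603 = ((½)*(-59)/5 + 6951) + 23603 = ((½)*(⅕)*(-59) + 6951) + 23603 = (-59/10 + 6951) + 23603 = 69451/10 + 23603 = 305481/10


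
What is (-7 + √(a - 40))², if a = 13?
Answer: 22 - 42*I*√3 ≈ 22.0 - 72.746*I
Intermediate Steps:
(-7 + √(a - 40))² = (-7 + √(13 - 40))² = (-7 + √(-27))² = (-7 + 3*I*√3)²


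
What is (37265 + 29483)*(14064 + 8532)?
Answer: 1508237808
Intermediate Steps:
(37265 + 29483)*(14064 + 8532) = 66748*22596 = 1508237808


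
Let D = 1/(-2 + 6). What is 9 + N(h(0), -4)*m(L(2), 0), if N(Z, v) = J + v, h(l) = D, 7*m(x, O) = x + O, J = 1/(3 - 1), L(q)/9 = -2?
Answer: 18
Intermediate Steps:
L(q) = -18 (L(q) = 9*(-2) = -18)
J = ½ (J = 1/2 = ½ ≈ 0.50000)
D = ¼ (D = 1/4 = ¼ ≈ 0.25000)
m(x, O) = O/7 + x/7 (m(x, O) = (x + O)/7 = (O + x)/7 = O/7 + x/7)
h(l) = ¼
N(Z, v) = ½ + v
9 + N(h(0), -4)*m(L(2), 0) = 9 + (½ - 4)*((⅐)*0 + (⅐)*(-18)) = 9 - 7*(0 - 18/7)/2 = 9 - 7/2*(-18/7) = 9 + 9 = 18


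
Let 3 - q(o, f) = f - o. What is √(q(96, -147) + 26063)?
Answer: √26309 ≈ 162.20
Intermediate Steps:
q(o, f) = 3 + o - f (q(o, f) = 3 - (f - o) = 3 + (o - f) = 3 + o - f)
√(q(96, -147) + 26063) = √((3 + 96 - 1*(-147)) + 26063) = √((3 + 96 + 147) + 26063) = √(246 + 26063) = √26309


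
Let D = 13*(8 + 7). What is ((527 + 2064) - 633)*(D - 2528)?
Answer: -4568014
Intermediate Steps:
D = 195 (D = 13*15 = 195)
((527 + 2064) - 633)*(D - 2528) = ((527 + 2064) - 633)*(195 - 2528) = (2591 - 633)*(-2333) = 1958*(-2333) = -4568014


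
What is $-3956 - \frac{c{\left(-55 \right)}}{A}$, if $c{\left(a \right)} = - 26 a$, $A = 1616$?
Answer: $- \frac{3197163}{808} \approx -3956.9$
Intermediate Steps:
$-3956 - \frac{c{\left(-55 \right)}}{A} = -3956 - \frac{\left(-26\right) \left(-55\right)}{1616} = -3956 - 1430 \cdot \frac{1}{1616} = -3956 - \frac{715}{808} = - \frac{3197163}{808}$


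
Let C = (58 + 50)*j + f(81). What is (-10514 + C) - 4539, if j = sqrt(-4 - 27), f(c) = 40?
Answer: -15013 + 108*I*sqrt(31) ≈ -15013.0 + 601.32*I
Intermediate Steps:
j = I*sqrt(31) (j = sqrt(-31) = I*sqrt(31) ≈ 5.5678*I)
C = 40 + 108*I*sqrt(31) (C = (58 + 50)*(I*sqrt(31)) + 40 = 108*(I*sqrt(31)) + 40 = 108*I*sqrt(31) + 40 = 40 + 108*I*sqrt(31) ≈ 40.0 + 601.32*I)
(-10514 + C) - 4539 = (-10514 + (40 + 108*I*sqrt(31))) - 4539 = (-10474 + 108*I*sqrt(31)) - 4539 = -15013 + 108*I*sqrt(31)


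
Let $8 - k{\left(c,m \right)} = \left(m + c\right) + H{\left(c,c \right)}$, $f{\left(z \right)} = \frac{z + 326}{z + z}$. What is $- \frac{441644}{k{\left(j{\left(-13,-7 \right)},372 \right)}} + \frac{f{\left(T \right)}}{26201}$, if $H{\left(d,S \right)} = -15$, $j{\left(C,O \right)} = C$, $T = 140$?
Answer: $\frac{7232196877}{5502210} \approx 1314.4$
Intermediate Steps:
$f{\left(z \right)} = \frac{326 + z}{2 z}$
$k{\left(c,m \right)} = 23 - c - m$ ($k{\left(c,m \right)} = 8 - \left(\left(m + c\right) - 15\right) = 8 - \left(\left(c + m\right) - 15\right) = 8 - \left(-15 + c + m\right) = 23 - c - m$)
$- \frac{441644}{k{\left(j{\left(-13,-7 \right)},372 \right)}} + \frac{f{\left(T \right)}}{26201} = - \frac{441644}{23 - -13 - 372} + \frac{\frac{1}{2} \cdot \frac{1}{140} \left(326 + 140\right)}{26201} = - \frac{441644}{23 + 13 - 372} + \frac{1}{2} \cdot \frac{1}{140} \cdot 466 \cdot \frac{1}{26201} = - \frac{441644}{-336} + \frac{233}{140} \cdot \frac{1}{26201} = \left(-441644\right) \left(- \frac{1}{336}\right) + \frac{233}{3668140} = \frac{15773}{12} + \frac{233}{3668140} = \frac{7232196877}{5502210}$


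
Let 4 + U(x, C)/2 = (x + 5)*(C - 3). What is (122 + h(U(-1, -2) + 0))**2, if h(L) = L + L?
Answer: 676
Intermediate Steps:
U(x, C) = -8 + 2*(-3 + C)*(5 + x) (U(x, C) = -8 + 2*((x + 5)*(C - 3)) = -8 + 2*((5 + x)*(-3 + C)) = -8 + 2*((-3 + C)*(5 + x)) = -8 + 2*(-3 + C)*(5 + x))
h(L) = 2*L
(122 + h(U(-1, -2) + 0))**2 = (122 + 2*((-38 - 6*(-1) + 10*(-2) + 2*(-2)*(-1)) + 0))**2 = (122 + 2*((-38 + 6 - 20 + 4) + 0))**2 = (122 + 2*(-48 + 0))**2 = (122 + 2*(-48))**2 = (122 - 96)**2 = 26**2 = 676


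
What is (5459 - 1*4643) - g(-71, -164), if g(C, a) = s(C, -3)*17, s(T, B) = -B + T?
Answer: 1972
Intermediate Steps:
s(T, B) = T - B
g(C, a) = 51 + 17*C (g(C, a) = (C - 1*(-3))*17 = (C + 3)*17 = (3 + C)*17 = 51 + 17*C)
(5459 - 1*4643) - g(-71, -164) = (5459 - 1*4643) - (51 + 17*(-71)) = (5459 - 4643) - (51 - 1207) = 816 - 1*(-1156) = 816 + 1156 = 1972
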